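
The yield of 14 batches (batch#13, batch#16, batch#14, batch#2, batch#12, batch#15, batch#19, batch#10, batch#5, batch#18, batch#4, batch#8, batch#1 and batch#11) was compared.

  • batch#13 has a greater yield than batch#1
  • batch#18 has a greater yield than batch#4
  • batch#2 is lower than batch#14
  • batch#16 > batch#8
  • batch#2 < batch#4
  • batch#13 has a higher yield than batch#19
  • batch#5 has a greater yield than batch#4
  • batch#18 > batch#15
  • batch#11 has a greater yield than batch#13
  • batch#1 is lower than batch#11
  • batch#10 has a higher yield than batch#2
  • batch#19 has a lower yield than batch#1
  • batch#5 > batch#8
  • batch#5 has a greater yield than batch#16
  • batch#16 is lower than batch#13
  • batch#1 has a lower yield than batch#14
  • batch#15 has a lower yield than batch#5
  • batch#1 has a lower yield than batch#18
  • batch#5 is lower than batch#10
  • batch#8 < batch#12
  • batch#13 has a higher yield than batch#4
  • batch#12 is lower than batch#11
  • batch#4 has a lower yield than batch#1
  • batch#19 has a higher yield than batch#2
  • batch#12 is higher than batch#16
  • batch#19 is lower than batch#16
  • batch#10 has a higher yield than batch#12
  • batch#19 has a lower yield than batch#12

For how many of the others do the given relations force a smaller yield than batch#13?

Directly below batch#13: batch#4, batch#19, batch#1, batch#16.
One step further: batch#2, batch#8 (6 so far).
No other element is forced below batch#13 by the given relations, so the count is 6.

6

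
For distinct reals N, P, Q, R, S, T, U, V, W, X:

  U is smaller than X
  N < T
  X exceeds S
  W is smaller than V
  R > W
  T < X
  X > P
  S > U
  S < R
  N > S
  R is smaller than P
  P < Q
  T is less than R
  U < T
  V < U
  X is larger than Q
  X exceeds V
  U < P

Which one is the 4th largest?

Piecing the relations together gives one ordering: W < V < U < S < N < T < R < P < Q < X.
Counting 4 from the largest end gives R.

R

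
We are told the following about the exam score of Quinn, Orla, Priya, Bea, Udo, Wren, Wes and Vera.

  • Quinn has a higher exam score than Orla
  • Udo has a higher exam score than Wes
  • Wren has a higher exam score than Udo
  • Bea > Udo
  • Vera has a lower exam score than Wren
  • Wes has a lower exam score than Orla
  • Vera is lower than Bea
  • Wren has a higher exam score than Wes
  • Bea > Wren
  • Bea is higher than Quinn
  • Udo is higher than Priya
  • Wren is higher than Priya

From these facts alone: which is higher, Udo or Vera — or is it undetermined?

undetermined

Following every chain through Udo: above Udo we get Wren, Bea; below Udo we get Priya, Wes.
Vera is not reached, and no chain runs the other way from Vera to Udo.
So the given relations leave the order of Udo and Vera undetermined.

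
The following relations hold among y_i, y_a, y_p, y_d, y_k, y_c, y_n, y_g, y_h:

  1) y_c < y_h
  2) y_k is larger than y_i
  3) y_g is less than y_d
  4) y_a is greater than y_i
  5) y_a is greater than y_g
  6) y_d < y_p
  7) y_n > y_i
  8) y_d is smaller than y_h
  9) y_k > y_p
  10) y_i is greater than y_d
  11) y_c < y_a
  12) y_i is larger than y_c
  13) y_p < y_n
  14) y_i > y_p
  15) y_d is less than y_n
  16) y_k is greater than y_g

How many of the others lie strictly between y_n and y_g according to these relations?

3

The relations place y_g below y_n. An element lies strictly between them when it is forced above y_g and also forced below y_n.
Above y_g: {y_d, y_p, y_i, y_h, y_k, y_a}. Below y_n: {y_d, y_p, y_c, y_i}.
Intersection: {y_d, y_p, y_i} — 3.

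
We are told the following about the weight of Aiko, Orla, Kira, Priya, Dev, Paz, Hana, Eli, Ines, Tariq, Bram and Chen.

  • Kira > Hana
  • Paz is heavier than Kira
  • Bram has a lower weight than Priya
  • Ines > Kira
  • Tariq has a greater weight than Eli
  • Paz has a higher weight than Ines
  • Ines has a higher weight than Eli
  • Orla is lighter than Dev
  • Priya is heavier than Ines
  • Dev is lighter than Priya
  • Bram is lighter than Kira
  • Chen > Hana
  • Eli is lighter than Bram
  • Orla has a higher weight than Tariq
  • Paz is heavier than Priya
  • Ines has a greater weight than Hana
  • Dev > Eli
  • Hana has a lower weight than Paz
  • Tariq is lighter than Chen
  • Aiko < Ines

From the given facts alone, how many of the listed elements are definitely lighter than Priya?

Directly below Priya: Bram, Ines, Dev.
One step further: Eli, Hana, Kira, Aiko, Orla (8 so far).
One step further: Tariq (9 so far).
Nothing else is reachable below Priya; 9 in all.

9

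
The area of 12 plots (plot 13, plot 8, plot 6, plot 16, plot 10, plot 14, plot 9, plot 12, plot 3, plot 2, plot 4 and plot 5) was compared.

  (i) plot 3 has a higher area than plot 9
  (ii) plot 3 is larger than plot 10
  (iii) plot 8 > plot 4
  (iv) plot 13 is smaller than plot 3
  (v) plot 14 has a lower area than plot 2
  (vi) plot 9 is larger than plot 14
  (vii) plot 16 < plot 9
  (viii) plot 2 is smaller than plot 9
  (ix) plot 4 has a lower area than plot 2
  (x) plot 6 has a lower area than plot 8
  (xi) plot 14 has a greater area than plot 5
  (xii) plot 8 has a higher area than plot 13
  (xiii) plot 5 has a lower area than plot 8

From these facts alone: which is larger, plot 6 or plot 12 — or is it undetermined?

Following every chain through plot 6: above plot 6 we get plot 8.
plot 12 is not reached, and no chain runs the other way from plot 12 to plot 6.
So the given relations leave the order of plot 6 and plot 12 undetermined.

undetermined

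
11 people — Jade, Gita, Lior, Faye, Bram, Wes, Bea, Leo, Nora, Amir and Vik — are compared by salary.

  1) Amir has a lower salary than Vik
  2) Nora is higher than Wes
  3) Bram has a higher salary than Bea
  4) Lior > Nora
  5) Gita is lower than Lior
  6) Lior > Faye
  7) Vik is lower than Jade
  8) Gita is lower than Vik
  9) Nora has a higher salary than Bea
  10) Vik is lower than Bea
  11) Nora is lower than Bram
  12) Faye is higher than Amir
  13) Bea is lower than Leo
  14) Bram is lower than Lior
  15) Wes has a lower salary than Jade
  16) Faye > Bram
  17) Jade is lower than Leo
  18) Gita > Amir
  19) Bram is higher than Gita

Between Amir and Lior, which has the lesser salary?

Amir

Link the given pairs in sequence: Amir < Gita; Gita < Vik; Vik < Bea; Bea < Nora; Nora < Bram; Bram < Faye; Faye < Lior.
Chaining these gives Amir < Gita < Vik < Bea < Nora < Bram < Faye < Lior.
So Amir < Lior; Amir is the lower of the two.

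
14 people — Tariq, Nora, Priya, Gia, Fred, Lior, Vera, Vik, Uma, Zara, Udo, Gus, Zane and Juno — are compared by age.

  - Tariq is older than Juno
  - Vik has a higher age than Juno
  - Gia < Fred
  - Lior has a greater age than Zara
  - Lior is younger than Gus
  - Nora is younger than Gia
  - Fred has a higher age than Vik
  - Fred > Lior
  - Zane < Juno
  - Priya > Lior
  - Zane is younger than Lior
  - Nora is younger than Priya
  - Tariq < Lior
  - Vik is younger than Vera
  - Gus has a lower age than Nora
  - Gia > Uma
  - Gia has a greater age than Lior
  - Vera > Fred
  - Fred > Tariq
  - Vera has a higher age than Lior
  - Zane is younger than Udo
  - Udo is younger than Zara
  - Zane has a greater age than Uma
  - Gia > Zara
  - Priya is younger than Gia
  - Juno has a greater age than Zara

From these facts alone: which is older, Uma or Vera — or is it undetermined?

Vera

Following the relations from Uma: Uma < Zane < Udo < Zara < Juno < Tariq < Lior < Gus < Nora < Priya < Gia < Fred < Vera.
So Vera is older.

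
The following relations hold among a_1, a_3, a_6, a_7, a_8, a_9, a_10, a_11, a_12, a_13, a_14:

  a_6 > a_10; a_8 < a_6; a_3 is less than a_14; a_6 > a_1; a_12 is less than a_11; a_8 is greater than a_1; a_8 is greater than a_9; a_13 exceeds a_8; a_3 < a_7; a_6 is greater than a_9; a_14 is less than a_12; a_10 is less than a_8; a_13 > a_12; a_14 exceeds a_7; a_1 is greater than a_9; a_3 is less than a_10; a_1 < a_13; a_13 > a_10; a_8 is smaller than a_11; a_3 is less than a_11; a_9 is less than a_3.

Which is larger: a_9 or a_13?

Link the given pairs in sequence: a_9 < a_3; a_3 < a_7; a_7 < a_14; a_14 < a_12; a_12 < a_13.
Chaining these gives a_9 < a_3 < a_7 < a_14 < a_12 < a_13.
So a_9 < a_13; a_13 is the larger of the two.

a_13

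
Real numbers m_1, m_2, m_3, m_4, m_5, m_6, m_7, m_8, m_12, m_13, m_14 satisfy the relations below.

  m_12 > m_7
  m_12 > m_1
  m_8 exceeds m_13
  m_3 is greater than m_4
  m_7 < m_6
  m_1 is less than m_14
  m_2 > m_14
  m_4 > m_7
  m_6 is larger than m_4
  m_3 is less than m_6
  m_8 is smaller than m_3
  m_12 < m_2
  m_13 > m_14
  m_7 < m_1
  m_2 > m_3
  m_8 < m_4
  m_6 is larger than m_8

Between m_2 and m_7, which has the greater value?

m_2

Link the given pairs in sequence: m_7 < m_1; m_1 < m_14; m_14 < m_13; m_13 < m_8; m_8 < m_4; m_4 < m_3; m_3 < m_2.
Chaining these gives m_7 < m_1 < m_14 < m_13 < m_8 < m_4 < m_3 < m_2.
So m_7 < m_2; m_2 is the larger of the two.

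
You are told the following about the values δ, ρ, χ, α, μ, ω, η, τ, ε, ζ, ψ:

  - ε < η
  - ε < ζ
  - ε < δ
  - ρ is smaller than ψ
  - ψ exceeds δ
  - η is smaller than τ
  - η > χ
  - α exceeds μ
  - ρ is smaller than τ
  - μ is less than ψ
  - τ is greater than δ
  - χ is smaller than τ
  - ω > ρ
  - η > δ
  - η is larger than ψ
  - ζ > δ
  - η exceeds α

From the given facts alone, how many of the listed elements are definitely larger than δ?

From δ the given relations immediately reach ζ, ψ, η, τ.
Nothing else is reachable above δ; 4 in all.

4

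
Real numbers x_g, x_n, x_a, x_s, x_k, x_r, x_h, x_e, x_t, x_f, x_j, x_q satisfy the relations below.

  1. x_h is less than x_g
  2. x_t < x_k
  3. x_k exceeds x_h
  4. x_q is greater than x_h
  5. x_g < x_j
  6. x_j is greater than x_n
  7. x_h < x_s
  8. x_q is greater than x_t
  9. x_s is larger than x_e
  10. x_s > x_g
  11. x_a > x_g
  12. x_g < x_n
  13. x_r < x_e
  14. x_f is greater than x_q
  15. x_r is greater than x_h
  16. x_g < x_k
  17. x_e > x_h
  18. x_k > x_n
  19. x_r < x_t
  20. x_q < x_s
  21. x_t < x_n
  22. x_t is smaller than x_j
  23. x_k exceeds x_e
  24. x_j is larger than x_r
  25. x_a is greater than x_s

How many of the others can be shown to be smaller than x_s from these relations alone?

6

The elements the relations force below x_s are x_h, x_r, x_g, x_e, x_t, x_q — no chain reaches any other.
That is 6.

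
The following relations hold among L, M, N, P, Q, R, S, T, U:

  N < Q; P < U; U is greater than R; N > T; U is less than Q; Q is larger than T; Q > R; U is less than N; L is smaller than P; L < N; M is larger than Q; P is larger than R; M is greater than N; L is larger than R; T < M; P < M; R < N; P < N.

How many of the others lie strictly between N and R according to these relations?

3

The relations place R below N. An element lies strictly between them when it is forced above R and also forced below N.
Above R: {L, P, U, Q, M}. Below N: {T, L, P, U}.
Intersection: {L, P, U} — 3.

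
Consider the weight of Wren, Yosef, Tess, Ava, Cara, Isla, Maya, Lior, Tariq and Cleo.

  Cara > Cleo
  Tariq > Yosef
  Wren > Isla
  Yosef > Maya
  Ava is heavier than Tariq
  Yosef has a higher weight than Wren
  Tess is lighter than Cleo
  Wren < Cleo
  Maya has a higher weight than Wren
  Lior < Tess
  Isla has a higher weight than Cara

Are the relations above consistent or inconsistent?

We have Wren < Cleo stated directly, yet also Cleo < Cara < Isla < Wren by chaining the others — so Cleo < Wren. Contradiction.

inconsistent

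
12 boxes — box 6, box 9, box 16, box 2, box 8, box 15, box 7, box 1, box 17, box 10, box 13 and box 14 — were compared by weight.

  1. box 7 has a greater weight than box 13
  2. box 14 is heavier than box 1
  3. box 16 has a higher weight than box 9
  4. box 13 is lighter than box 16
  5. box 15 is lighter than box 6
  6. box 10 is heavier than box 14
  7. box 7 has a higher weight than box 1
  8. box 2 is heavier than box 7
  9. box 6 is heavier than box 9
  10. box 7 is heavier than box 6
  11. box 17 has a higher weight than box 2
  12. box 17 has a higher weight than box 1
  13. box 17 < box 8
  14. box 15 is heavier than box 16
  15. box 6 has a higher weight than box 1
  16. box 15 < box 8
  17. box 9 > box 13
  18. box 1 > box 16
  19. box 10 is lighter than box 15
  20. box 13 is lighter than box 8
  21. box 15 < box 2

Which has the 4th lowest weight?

Piecing the relations together gives one ordering: box 13 < box 9 < box 16 < box 1 < box 14 < box 10 < box 15 < box 6 < box 7 < box 2 < box 17 < box 8.
The 4th smallest is box 1.

box 1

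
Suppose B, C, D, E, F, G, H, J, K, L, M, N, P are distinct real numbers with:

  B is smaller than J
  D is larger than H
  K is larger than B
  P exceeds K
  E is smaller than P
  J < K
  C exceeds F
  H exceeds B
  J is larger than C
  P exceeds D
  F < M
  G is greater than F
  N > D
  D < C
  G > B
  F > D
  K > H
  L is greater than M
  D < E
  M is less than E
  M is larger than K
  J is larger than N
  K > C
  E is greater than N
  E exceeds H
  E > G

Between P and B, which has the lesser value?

Chaining the given relations: B < H < D < F < C < J < K < M < E < P.
So B < P; B is the smaller of the two.

B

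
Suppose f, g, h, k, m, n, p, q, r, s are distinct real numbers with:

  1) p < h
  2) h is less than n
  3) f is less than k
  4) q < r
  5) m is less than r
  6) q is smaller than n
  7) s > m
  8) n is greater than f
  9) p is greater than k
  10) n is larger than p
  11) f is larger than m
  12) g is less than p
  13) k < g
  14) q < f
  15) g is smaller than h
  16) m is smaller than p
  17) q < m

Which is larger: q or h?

h

q < m < f < k < g < p < h, by transitivity through m, f, k, g, p.
So q < h; h is the larger of the two.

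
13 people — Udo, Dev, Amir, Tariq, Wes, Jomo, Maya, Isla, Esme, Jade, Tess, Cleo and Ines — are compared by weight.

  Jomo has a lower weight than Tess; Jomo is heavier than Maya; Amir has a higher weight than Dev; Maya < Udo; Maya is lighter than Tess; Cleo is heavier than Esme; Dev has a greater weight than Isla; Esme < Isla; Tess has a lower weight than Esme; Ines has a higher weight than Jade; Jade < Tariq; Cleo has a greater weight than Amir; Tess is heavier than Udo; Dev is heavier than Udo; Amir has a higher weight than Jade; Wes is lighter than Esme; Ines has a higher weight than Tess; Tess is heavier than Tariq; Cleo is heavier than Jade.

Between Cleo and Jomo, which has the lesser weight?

Jomo

Jomo < Tess and Tess < Esme give Jomo < Esme.
Then Esme < Isla extends the chain to Isla.
Then Isla < Dev extends the chain to Dev.
With Dev < Amir: Jomo < Tess < Esme < Isla < Dev < Amir.
Then Amir < Cleo extends the chain to Cleo.
So Jomo < Cleo; Jomo is the lighter of the two.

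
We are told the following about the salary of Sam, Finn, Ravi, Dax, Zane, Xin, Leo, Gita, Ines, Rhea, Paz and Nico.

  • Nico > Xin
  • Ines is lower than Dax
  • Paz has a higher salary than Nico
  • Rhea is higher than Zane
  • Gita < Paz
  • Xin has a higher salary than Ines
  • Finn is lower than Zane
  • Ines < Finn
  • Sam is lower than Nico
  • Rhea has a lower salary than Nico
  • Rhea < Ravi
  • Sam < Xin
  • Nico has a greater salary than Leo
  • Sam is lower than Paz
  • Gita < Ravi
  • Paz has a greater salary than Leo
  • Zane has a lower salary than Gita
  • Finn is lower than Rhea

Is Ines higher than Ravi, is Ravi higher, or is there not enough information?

Link the given pairs in sequence: Ines < Finn; Finn < Zane; Zane < Rhea; Rhea < Ravi.
Together: Ines < Finn < Zane < Rhea < Ravi.
So Ravi is higher.

Ravi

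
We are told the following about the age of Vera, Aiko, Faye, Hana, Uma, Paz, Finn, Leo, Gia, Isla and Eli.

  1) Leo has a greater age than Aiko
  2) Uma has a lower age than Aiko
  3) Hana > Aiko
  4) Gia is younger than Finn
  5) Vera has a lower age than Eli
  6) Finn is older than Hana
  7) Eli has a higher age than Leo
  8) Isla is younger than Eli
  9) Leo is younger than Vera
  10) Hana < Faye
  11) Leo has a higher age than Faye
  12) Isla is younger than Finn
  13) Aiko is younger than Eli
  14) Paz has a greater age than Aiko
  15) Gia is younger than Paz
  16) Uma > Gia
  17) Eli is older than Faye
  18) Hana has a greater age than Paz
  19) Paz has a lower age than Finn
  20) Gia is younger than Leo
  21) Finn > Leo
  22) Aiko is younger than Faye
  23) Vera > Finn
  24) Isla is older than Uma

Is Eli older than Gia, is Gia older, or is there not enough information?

Link the given pairs in sequence: Gia < Uma; Uma < Aiko; Aiko < Paz; Paz < Hana; Hana < Faye; Faye < Leo; Leo < Finn; Finn < Vera; Vera < Eli.
Together: Gia < Uma < Aiko < Paz < Hana < Faye < Leo < Finn < Vera < Eli.
So Eli is older.

Eli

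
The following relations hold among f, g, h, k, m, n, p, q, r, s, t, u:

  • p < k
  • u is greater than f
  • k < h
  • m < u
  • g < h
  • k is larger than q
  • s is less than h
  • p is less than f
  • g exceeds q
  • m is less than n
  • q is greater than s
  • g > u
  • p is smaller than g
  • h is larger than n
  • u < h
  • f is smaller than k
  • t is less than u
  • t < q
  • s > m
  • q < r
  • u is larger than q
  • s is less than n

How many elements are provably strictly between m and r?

2

The relations place m below r. An element lies strictly between them when it is forced above m and also forced below r.
Above m: {s, q, n, u, g, k, h}. Below r: {t, s, q}.
Intersection: {s, q} — 2.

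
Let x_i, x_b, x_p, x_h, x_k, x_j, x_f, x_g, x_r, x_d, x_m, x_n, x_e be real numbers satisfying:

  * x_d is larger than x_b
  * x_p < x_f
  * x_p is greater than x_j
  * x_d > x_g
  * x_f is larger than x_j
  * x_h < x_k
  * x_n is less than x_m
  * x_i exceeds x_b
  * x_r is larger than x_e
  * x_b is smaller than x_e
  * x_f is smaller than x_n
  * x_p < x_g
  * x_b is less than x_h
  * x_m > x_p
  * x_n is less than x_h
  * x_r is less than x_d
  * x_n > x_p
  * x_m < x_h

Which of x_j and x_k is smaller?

x_j

Following the relations from x_j: x_j < x_p < x_f < x_n < x_m < x_h < x_k.
So x_j < x_k; x_j is the smaller of the two.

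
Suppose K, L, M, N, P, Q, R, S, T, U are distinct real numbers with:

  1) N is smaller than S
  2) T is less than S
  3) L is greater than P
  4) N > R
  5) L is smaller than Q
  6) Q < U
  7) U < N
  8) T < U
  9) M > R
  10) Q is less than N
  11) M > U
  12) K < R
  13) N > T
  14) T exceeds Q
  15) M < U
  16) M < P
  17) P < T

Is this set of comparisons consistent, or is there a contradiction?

Chaining the given relations yields M < P < L < Q < T < U, so M < U. But one relation states U < M. These cannot both hold.

inconsistent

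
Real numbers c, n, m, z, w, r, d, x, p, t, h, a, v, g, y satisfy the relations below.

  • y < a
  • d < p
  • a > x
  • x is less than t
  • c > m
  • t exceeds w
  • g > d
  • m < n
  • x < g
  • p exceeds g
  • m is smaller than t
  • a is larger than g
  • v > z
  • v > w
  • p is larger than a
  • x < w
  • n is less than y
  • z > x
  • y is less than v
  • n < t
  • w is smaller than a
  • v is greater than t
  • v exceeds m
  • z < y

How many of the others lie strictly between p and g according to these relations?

Chaining upward from g reaches: a.
Chaining downward from p reaches: d, x, w, m, z, n, y, a.
Strictly between g and p are those in both lists: a — 1 element.

1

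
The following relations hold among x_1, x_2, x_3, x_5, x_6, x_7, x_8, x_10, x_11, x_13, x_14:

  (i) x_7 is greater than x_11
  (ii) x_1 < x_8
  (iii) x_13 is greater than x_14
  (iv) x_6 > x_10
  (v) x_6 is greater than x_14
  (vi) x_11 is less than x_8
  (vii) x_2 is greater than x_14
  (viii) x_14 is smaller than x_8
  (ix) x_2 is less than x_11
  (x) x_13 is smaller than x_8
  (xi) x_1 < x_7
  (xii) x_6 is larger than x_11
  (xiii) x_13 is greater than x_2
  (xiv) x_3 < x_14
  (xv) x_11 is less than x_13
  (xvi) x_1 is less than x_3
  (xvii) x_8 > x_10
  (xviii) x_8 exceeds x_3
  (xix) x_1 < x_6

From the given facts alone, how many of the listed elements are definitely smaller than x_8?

7

From x_8 the given relations immediately reach x_1, x_3, x_14, x_11, x_13, x_10.
From those, x_2 — 7 in total.
Nothing else is reachable below x_8; 7 in all.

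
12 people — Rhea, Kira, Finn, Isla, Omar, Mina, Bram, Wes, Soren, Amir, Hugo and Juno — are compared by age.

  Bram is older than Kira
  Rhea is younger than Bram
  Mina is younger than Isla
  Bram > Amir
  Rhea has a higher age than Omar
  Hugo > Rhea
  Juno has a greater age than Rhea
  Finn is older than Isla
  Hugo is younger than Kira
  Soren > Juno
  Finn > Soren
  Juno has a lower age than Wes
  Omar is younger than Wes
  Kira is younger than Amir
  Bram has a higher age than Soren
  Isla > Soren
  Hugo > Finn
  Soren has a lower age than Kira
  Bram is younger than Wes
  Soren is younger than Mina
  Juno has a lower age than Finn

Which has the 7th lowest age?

Finn

Piecing the relations together gives one ordering: Omar < Rhea < Juno < Soren < Mina < Isla < Finn < Hugo < Kira < Amir < Bram < Wes.
The 7th smallest is Finn.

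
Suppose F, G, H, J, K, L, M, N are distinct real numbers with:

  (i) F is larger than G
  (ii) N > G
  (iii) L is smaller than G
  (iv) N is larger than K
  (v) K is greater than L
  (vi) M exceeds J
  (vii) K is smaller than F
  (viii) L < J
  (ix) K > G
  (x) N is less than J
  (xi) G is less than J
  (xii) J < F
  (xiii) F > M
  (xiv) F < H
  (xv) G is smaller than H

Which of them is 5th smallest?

Piecing the relations together gives one ordering: L < G < K < N < J < M < F < H.
Counting 5 from the smallest end gives J.

J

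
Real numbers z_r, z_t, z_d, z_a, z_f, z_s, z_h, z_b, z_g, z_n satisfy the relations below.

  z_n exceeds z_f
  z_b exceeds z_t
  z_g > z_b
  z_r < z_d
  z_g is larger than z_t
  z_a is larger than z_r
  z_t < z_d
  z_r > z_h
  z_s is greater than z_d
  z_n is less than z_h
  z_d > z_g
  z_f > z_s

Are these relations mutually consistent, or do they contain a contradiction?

Chaining the given relations yields z_d < z_s < z_f < z_n < z_h < z_r, so z_d < z_r. But one relation states z_r < z_d. These cannot both hold.

inconsistent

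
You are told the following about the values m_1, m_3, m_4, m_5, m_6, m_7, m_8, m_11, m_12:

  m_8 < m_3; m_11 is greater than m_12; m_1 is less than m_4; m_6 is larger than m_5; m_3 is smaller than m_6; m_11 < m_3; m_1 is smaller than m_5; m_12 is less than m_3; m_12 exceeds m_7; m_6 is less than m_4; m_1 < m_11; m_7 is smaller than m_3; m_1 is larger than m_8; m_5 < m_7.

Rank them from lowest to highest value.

m_8 < m_1 < m_5 < m_7 < m_12 < m_11 < m_3 < m_6 < m_4

The consecutive links are each given: m_8 < m_1; m_1 < m_5; m_5 < m_7; m_7 < m_12; m_12 < m_11; m_11 < m_3; m_3 < m_6; m_6 < m_4.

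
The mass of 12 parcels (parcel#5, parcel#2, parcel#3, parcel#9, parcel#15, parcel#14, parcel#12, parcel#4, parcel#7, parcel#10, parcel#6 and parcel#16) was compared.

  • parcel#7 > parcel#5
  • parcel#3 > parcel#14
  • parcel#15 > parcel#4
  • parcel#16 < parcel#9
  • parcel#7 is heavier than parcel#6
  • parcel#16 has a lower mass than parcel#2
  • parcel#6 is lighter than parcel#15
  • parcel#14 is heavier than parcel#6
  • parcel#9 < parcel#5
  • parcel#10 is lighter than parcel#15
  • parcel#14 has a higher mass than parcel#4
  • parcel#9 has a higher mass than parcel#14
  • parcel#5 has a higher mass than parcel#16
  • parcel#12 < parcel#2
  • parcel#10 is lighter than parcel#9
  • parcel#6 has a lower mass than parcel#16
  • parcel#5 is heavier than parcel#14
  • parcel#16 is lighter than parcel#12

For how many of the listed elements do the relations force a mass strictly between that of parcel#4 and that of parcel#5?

2

The relations place parcel#4 below parcel#5. An element lies strictly between them when it is forced above parcel#4 and also forced below parcel#5.
Above parcel#4: {parcel#14, parcel#3, parcel#9, parcel#15, parcel#7}. Below parcel#5: {parcel#6, parcel#10, parcel#14, parcel#16, parcel#9}.
Intersection: {parcel#14, parcel#9} — 2.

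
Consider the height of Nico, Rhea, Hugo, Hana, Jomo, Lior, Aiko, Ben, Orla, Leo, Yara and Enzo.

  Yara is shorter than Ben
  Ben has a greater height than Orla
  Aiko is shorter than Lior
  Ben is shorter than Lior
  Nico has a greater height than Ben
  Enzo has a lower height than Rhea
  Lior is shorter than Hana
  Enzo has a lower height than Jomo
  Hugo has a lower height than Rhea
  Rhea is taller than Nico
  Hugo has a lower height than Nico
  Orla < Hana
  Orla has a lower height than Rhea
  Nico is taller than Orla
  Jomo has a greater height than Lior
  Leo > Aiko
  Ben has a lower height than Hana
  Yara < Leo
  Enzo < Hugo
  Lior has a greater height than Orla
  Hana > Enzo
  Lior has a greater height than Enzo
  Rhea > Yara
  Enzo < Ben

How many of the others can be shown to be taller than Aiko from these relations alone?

The elements the relations force above Aiko are Leo, Lior, Hana, Jomo — no chain reaches any other.
That is 4.

4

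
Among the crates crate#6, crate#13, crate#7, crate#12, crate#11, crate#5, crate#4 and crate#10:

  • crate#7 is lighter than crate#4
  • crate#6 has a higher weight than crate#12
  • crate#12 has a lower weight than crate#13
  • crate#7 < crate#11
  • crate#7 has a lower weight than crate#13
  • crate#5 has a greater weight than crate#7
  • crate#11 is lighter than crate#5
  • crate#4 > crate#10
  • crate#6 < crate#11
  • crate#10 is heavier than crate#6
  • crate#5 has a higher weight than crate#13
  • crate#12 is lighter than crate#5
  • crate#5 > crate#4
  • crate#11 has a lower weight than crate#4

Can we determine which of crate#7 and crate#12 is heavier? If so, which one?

Following every chain through crate#12: above crate#12 we get crate#6, crate#11, crate#10, crate#13, crate#4, crate#5.
crate#7 is not reached, and no chain runs the other way from crate#7 to crate#12.
So the given relations leave the order of crate#12 and crate#7 undetermined.

undetermined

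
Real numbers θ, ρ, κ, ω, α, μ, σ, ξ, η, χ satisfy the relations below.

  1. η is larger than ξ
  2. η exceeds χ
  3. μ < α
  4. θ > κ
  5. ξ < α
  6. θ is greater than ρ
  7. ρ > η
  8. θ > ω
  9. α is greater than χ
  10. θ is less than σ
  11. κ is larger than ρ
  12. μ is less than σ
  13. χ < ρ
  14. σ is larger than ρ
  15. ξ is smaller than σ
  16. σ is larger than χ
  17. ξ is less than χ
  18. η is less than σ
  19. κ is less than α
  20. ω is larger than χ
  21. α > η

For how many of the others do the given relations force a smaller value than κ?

4

The elements the relations force below κ are ξ, χ, η, ρ — no chain reaches any other.
That is 4.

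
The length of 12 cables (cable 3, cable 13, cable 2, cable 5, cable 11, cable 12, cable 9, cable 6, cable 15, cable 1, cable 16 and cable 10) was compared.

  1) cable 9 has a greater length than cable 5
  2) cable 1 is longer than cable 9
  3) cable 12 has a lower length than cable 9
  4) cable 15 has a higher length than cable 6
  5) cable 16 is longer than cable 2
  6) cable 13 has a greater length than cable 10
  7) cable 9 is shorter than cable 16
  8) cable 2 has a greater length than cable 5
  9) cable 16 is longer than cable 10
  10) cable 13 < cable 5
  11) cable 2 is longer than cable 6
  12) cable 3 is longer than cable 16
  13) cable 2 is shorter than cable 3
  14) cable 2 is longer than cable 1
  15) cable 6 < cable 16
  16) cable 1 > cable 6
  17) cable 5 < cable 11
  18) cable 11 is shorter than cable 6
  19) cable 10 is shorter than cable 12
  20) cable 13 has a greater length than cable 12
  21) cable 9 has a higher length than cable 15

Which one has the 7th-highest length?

cable 6

Chaining the given pairs: cable 10 < cable 12 < cable 13 < cable 5 < cable 11 < cable 6 < cable 15 < cable 9 < cable 1 < cable 2 < cable 16 < cable 3.
Counting 7 from the largest end gives cable 6.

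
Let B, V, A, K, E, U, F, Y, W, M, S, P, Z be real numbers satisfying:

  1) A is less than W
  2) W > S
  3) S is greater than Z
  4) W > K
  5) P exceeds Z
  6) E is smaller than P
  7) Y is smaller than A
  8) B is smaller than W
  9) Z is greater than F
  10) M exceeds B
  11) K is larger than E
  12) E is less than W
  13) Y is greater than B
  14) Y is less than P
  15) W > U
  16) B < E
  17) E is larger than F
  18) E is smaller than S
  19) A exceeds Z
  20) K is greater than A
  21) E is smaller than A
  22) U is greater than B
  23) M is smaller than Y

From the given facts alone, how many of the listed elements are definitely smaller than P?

The elements the relations force below P are B, F, Z, E, M, Y — no chain reaches any other.
That is 6.

6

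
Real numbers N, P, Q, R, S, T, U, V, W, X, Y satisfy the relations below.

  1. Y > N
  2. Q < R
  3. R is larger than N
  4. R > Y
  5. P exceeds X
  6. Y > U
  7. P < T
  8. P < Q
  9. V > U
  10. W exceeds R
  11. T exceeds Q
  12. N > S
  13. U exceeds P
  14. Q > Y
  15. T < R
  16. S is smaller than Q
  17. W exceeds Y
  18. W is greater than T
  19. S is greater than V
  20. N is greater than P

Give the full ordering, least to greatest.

X < P < U < V < S < N < Y < Q < T < R < W

Nothing is placed below X, so it is least; from there X < P; P < U; U < V; V < S; S < N; N < Y; Y < Q; Q < T; T < R; R < W, each given directly.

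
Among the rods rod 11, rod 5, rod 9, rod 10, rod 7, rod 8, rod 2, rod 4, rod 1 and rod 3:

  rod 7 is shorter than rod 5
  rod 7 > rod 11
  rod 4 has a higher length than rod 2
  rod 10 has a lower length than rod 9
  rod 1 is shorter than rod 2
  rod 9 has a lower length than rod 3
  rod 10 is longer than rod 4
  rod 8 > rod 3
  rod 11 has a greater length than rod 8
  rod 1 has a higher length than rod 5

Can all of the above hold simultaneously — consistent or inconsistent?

Chaining the given relations yields rod 1 < rod 2 < rod 4 < rod 10 < rod 9 < rod 3 < rod 8 < rod 11 < rod 7 < rod 5, so rod 1 < rod 5. But one relation states rod 5 < rod 1. These cannot both hold.

inconsistent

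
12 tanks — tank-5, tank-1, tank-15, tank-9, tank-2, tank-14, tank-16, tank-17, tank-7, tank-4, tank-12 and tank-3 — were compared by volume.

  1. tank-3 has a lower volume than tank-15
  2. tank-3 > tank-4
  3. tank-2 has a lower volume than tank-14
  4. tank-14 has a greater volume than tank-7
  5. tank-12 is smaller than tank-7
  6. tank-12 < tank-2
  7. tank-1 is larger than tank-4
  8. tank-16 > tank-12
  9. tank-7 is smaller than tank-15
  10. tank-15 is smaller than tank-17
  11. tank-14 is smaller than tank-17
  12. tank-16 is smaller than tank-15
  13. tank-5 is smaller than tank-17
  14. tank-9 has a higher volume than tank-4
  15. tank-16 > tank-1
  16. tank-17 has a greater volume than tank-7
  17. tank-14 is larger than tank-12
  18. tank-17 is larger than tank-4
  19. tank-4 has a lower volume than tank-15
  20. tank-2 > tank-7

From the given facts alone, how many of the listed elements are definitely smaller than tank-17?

10

The elements the relations force below tank-17 are tank-4, tank-3, tank-12, tank-7, tank-1, tank-5, tank-2, tank-14, tank-16, tank-15 — no chain reaches any other.
That is 10.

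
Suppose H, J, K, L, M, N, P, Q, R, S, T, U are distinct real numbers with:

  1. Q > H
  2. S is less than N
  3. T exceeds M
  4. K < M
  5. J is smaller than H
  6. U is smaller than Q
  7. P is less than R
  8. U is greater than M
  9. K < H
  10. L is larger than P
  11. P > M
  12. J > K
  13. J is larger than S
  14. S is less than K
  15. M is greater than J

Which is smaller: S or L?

Chaining the given relations: S < K < J < M < P < L.
So S < L; S is the smaller of the two.

S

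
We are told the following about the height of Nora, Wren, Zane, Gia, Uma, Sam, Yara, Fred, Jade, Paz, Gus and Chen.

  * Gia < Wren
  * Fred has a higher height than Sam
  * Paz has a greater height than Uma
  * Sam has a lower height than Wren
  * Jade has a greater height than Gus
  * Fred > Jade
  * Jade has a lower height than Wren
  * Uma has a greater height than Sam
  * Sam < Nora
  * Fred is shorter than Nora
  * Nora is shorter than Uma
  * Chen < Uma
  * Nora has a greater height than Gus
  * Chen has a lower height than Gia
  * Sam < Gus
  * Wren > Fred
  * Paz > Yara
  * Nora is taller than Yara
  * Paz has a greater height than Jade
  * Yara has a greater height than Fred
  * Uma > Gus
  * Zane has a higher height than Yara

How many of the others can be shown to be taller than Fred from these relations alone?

The elements the relations force above Fred are Yara, Zane, Nora, Uma, Paz, Wren — no chain reaches any other.
That is 6.

6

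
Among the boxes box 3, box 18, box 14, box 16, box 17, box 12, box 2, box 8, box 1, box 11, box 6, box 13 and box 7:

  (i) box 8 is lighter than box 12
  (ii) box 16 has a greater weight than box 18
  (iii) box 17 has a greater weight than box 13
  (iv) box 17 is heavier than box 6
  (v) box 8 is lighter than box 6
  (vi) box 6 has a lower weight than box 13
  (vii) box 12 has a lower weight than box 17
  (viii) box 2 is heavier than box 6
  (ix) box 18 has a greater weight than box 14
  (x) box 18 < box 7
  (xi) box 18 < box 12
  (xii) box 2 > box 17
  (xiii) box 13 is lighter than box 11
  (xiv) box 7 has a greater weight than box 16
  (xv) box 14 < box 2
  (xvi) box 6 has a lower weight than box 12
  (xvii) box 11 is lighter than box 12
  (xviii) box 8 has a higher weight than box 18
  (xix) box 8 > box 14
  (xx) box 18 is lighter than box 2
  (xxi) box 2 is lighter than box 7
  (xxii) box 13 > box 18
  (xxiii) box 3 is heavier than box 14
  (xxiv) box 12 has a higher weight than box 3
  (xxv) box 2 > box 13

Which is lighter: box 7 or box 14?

box 14 < box 18 and box 18 < box 8 give box 14 < box 8.
With box 8 < box 6: box 14 < box 18 < box 8 < box 6.
With box 6 < box 13: box 14 < box 18 < box 8 < box 6 < box 13.
With box 13 < box 11: box 14 < box 18 < box 8 < box 6 < box 13 < box 11.
Then box 11 < box 12 extends the chain to box 12.
Then box 12 < box 17 extends the chain to box 17.
With box 17 < box 2: box 14 < box 18 < box 8 < box 6 < box 13 < box 11 < box 12 < box 17 < box 2.
With box 2 < box 7: box 14 < box 18 < box 8 < box 6 < box 13 < box 11 < box 12 < box 17 < box 2 < box 7.
So box 14 < box 7; box 14 is the lighter of the two.

box 14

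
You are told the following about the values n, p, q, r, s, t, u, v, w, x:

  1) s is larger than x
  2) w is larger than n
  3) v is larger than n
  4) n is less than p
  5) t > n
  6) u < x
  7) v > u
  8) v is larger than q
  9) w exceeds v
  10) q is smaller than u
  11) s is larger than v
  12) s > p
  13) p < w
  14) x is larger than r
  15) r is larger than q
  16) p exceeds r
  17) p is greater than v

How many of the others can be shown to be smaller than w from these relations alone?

6

Directly below w: n, v, p.
One step further: q, u, r (6 so far).
Nothing else is reachable below w; 6 in all.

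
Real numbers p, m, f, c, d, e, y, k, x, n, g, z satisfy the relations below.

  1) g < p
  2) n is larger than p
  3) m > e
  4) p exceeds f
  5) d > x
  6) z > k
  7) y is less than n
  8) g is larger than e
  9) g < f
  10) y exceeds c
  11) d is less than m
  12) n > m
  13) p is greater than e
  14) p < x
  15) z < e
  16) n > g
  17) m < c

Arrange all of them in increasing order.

k < z < e < g < f < p < x < d < m < c < y < n

Nothing is placed below k, so it is least; from there k < z; z < e; e < g; g < f; f < p; p < x; x < d; d < m; m < c; c < y; y < n, each given directly.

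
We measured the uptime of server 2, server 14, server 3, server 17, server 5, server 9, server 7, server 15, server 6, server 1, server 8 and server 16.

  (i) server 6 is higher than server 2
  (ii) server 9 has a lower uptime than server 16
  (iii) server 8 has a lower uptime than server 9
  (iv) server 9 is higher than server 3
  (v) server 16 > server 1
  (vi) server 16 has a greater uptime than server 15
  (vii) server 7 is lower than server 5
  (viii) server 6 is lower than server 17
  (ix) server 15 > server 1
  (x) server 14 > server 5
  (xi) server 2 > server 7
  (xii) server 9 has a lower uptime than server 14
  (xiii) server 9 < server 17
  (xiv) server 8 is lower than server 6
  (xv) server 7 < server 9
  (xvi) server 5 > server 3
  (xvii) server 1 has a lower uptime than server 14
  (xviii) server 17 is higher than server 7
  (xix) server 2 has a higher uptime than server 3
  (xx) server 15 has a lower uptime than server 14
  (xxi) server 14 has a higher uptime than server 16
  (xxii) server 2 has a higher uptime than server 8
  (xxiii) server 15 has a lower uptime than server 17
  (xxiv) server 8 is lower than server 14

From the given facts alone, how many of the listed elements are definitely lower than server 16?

6

From server 16 the given relations immediately reach server 9, server 1, server 15.
From those, server 7, server 8, server 3 — 6 in total.
Nothing else is reachable below server 16; 6 in all.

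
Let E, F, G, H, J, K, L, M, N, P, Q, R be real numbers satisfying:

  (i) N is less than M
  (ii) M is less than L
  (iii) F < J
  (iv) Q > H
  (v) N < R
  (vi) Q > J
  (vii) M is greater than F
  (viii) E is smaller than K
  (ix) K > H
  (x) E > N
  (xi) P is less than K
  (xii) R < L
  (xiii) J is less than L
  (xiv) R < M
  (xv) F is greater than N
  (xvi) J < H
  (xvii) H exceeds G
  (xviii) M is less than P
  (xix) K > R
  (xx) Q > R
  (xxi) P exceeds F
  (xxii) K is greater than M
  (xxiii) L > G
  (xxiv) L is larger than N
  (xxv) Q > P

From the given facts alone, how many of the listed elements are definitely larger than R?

5

From R the given relations immediately reach M, L, K, Q.
From those, P — 5 in total.
Nothing else is reachable above R; 5 in all.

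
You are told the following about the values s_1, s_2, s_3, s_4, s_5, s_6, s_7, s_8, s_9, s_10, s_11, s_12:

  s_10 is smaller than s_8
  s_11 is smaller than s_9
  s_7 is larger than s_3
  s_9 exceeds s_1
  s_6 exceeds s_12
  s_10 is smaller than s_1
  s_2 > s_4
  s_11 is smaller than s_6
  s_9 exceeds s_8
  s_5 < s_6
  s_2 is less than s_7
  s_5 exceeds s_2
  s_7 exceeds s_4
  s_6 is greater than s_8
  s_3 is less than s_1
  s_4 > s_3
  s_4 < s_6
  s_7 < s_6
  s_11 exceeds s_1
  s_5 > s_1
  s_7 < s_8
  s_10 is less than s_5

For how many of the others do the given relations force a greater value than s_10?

From s_10 the given relations immediately reach s_1, s_5, s_8.
From those, s_11, s_6, s_9 — 6 in total.
No other element is forced above s_10 by the given relations, so the count is 6.

6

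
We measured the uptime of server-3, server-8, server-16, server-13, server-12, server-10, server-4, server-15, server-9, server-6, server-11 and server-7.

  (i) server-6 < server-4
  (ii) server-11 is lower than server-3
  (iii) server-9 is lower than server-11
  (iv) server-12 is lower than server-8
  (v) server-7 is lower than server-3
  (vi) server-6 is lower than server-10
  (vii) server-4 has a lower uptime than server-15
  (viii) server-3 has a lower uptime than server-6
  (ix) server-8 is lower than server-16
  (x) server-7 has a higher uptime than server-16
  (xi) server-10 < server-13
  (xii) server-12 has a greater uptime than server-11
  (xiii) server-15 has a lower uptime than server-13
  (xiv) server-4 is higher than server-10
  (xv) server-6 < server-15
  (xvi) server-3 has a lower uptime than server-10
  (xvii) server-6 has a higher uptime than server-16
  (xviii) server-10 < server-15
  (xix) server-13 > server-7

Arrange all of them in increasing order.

The consecutive links are each given: server-9 < server-11; server-11 < server-12; server-12 < server-8; server-8 < server-16; server-16 < server-7; server-7 < server-3; server-3 < server-6; server-6 < server-10; server-10 < server-4; server-4 < server-15; server-15 < server-13.

server-9 < server-11 < server-12 < server-8 < server-16 < server-7 < server-3 < server-6 < server-10 < server-4 < server-15 < server-13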